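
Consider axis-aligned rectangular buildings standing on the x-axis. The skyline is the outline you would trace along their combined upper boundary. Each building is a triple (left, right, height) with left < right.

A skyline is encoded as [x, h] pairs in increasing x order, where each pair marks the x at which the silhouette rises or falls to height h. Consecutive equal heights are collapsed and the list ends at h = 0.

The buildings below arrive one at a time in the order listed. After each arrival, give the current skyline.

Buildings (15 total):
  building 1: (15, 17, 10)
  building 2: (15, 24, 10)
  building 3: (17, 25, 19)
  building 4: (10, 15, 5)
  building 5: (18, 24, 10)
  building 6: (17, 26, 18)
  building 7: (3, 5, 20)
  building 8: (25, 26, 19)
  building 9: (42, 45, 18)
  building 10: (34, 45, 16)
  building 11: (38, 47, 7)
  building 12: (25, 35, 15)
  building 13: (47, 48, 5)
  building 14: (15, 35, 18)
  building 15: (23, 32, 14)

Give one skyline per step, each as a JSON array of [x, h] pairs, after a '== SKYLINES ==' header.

== SKYLINES ==
[[15,10],[17,0]]
[[15,10],[24,0]]
[[15,10],[17,19],[25,0]]
[[10,5],[15,10],[17,19],[25,0]]
[[10,5],[15,10],[17,19],[25,0]]
[[10,5],[15,10],[17,19],[25,18],[26,0]]
[[3,20],[5,0],[10,5],[15,10],[17,19],[25,18],[26,0]]
[[3,20],[5,0],[10,5],[15,10],[17,19],[26,0]]
[[3,20],[5,0],[10,5],[15,10],[17,19],[26,0],[42,18],[45,0]]
[[3,20],[5,0],[10,5],[15,10],[17,19],[26,0],[34,16],[42,18],[45,0]]
[[3,20],[5,0],[10,5],[15,10],[17,19],[26,0],[34,16],[42,18],[45,7],[47,0]]
[[3,20],[5,0],[10,5],[15,10],[17,19],[26,15],[34,16],[42,18],[45,7],[47,0]]
[[3,20],[5,0],[10,5],[15,10],[17,19],[26,15],[34,16],[42,18],[45,7],[47,5],[48,0]]
[[3,20],[5,0],[10,5],[15,18],[17,19],[26,18],[35,16],[42,18],[45,7],[47,5],[48,0]]
[[3,20],[5,0],[10,5],[15,18],[17,19],[26,18],[35,16],[42,18],[45,7],[47,5],[48,0]]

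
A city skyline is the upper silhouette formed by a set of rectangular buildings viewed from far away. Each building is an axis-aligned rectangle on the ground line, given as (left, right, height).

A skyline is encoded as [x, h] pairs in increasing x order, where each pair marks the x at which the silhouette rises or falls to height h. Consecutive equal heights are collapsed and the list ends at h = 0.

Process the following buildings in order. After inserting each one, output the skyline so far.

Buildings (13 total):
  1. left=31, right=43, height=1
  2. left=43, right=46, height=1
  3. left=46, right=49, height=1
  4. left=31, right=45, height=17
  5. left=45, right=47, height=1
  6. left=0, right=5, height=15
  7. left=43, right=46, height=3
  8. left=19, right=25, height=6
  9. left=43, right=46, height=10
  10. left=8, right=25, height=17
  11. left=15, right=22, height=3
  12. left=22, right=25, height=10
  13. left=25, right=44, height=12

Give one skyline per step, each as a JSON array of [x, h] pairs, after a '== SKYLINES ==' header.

== SKYLINES ==
[[31,1],[43,0]]
[[31,1],[46,0]]
[[31,1],[49,0]]
[[31,17],[45,1],[49,0]]
[[31,17],[45,1],[49,0]]
[[0,15],[5,0],[31,17],[45,1],[49,0]]
[[0,15],[5,0],[31,17],[45,3],[46,1],[49,0]]
[[0,15],[5,0],[19,6],[25,0],[31,17],[45,3],[46,1],[49,0]]
[[0,15],[5,0],[19,6],[25,0],[31,17],[45,10],[46,1],[49,0]]
[[0,15],[5,0],[8,17],[25,0],[31,17],[45,10],[46,1],[49,0]]
[[0,15],[5,0],[8,17],[25,0],[31,17],[45,10],[46,1],[49,0]]
[[0,15],[5,0],[8,17],[25,0],[31,17],[45,10],[46,1],[49,0]]
[[0,15],[5,0],[8,17],[25,12],[31,17],[45,10],[46,1],[49,0]]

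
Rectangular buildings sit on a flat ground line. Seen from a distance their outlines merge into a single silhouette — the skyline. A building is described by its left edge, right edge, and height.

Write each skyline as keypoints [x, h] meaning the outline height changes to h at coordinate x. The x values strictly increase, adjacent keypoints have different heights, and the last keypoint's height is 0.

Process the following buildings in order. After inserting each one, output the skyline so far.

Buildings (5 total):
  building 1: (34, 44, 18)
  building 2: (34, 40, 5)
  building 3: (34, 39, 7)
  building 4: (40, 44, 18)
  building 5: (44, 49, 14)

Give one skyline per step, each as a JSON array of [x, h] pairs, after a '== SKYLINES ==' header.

== SKYLINES ==
[[34,18],[44,0]]
[[34,18],[44,0]]
[[34,18],[44,0]]
[[34,18],[44,0]]
[[34,18],[44,14],[49,0]]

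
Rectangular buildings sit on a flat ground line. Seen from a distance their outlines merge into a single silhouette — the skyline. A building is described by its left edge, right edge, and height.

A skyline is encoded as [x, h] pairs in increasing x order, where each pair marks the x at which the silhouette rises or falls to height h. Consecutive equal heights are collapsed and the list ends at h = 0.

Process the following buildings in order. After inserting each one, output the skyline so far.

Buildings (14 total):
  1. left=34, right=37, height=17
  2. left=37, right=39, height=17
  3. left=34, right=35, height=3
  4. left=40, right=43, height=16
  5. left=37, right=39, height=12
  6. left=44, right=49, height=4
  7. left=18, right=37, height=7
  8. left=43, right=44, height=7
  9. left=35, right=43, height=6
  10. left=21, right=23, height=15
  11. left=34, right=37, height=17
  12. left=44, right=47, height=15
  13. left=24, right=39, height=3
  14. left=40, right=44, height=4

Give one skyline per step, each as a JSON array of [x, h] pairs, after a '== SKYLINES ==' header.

== SKYLINES ==
[[34,17],[37,0]]
[[34,17],[39,0]]
[[34,17],[39,0]]
[[34,17],[39,0],[40,16],[43,0]]
[[34,17],[39,0],[40,16],[43,0]]
[[34,17],[39,0],[40,16],[43,0],[44,4],[49,0]]
[[18,7],[34,17],[39,0],[40,16],[43,0],[44,4],[49,0]]
[[18,7],[34,17],[39,0],[40,16],[43,7],[44,4],[49,0]]
[[18,7],[34,17],[39,6],[40,16],[43,7],[44,4],[49,0]]
[[18,7],[21,15],[23,7],[34,17],[39,6],[40,16],[43,7],[44,4],[49,0]]
[[18,7],[21,15],[23,7],[34,17],[39,6],[40,16],[43,7],[44,4],[49,0]]
[[18,7],[21,15],[23,7],[34,17],[39,6],[40,16],[43,7],[44,15],[47,4],[49,0]]
[[18,7],[21,15],[23,7],[34,17],[39,6],[40,16],[43,7],[44,15],[47,4],[49,0]]
[[18,7],[21,15],[23,7],[34,17],[39,6],[40,16],[43,7],[44,15],[47,4],[49,0]]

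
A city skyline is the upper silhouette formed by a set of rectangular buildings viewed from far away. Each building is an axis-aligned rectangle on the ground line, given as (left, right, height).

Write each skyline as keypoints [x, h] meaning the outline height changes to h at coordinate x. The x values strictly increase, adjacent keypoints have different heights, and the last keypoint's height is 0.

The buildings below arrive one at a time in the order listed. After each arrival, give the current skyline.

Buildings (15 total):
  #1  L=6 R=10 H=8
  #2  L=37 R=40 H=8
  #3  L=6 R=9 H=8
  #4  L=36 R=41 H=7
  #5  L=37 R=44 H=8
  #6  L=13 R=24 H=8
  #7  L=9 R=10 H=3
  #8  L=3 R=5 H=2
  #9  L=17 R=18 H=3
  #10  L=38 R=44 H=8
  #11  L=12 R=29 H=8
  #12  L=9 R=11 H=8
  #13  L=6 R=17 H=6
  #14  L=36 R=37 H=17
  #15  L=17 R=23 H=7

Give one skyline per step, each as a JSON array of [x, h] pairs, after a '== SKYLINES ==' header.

== SKYLINES ==
[[6,8],[10,0]]
[[6,8],[10,0],[37,8],[40,0]]
[[6,8],[10,0],[37,8],[40,0]]
[[6,8],[10,0],[36,7],[37,8],[40,7],[41,0]]
[[6,8],[10,0],[36,7],[37,8],[44,0]]
[[6,8],[10,0],[13,8],[24,0],[36,7],[37,8],[44,0]]
[[6,8],[10,0],[13,8],[24,0],[36,7],[37,8],[44,0]]
[[3,2],[5,0],[6,8],[10,0],[13,8],[24,0],[36,7],[37,8],[44,0]]
[[3,2],[5,0],[6,8],[10,0],[13,8],[24,0],[36,7],[37,8],[44,0]]
[[3,2],[5,0],[6,8],[10,0],[13,8],[24,0],[36,7],[37,8],[44,0]]
[[3,2],[5,0],[6,8],[10,0],[12,8],[29,0],[36,7],[37,8],[44,0]]
[[3,2],[5,0],[6,8],[11,0],[12,8],[29,0],[36,7],[37,8],[44,0]]
[[3,2],[5,0],[6,8],[11,6],[12,8],[29,0],[36,7],[37,8],[44,0]]
[[3,2],[5,0],[6,8],[11,6],[12,8],[29,0],[36,17],[37,8],[44,0]]
[[3,2],[5,0],[6,8],[11,6],[12,8],[29,0],[36,17],[37,8],[44,0]]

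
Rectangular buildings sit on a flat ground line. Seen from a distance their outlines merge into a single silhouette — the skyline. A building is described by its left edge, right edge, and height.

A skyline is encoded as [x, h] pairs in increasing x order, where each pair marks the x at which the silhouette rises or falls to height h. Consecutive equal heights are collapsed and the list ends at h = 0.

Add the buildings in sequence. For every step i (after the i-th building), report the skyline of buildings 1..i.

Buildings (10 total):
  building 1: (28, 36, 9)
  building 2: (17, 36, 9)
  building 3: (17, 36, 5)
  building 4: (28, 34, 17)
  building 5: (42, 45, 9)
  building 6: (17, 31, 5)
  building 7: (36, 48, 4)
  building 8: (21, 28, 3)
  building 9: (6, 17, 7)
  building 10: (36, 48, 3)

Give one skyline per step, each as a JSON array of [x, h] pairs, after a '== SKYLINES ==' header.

== SKYLINES ==
[[28,9],[36,0]]
[[17,9],[36,0]]
[[17,9],[36,0]]
[[17,9],[28,17],[34,9],[36,0]]
[[17,9],[28,17],[34,9],[36,0],[42,9],[45,0]]
[[17,9],[28,17],[34,9],[36,0],[42,9],[45,0]]
[[17,9],[28,17],[34,9],[36,4],[42,9],[45,4],[48,0]]
[[17,9],[28,17],[34,9],[36,4],[42,9],[45,4],[48,0]]
[[6,7],[17,9],[28,17],[34,9],[36,4],[42,9],[45,4],[48,0]]
[[6,7],[17,9],[28,17],[34,9],[36,4],[42,9],[45,4],[48,0]]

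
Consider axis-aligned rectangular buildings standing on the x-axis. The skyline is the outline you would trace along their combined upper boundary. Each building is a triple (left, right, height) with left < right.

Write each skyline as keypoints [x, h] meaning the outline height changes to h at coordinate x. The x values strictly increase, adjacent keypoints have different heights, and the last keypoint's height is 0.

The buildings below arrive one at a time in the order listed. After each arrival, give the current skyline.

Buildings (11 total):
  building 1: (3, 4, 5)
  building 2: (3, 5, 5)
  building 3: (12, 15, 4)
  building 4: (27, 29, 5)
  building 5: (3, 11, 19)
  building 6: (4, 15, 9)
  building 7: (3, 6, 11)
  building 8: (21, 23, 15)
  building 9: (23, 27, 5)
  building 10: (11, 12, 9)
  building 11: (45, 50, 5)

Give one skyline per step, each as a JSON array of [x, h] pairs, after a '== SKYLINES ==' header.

== SKYLINES ==
[[3,5],[4,0]]
[[3,5],[5,0]]
[[3,5],[5,0],[12,4],[15,0]]
[[3,5],[5,0],[12,4],[15,0],[27,5],[29,0]]
[[3,19],[11,0],[12,4],[15,0],[27,5],[29,0]]
[[3,19],[11,9],[15,0],[27,5],[29,0]]
[[3,19],[11,9],[15,0],[27,5],[29,0]]
[[3,19],[11,9],[15,0],[21,15],[23,0],[27,5],[29,0]]
[[3,19],[11,9],[15,0],[21,15],[23,5],[29,0]]
[[3,19],[11,9],[15,0],[21,15],[23,5],[29,0]]
[[3,19],[11,9],[15,0],[21,15],[23,5],[29,0],[45,5],[50,0]]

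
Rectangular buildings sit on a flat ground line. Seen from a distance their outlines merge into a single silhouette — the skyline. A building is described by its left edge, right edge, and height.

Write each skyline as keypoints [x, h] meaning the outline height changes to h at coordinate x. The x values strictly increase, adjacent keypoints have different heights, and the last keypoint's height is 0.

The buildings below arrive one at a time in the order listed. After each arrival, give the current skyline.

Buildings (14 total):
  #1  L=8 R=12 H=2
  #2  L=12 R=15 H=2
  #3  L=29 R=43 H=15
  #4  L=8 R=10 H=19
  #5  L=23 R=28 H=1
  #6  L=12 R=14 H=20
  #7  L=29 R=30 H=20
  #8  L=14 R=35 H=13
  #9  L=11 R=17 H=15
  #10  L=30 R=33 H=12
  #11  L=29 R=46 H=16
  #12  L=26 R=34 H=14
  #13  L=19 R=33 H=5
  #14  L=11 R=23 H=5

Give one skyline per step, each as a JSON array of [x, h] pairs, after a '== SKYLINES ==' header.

== SKYLINES ==
[[8,2],[12,0]]
[[8,2],[15,0]]
[[8,2],[15,0],[29,15],[43,0]]
[[8,19],[10,2],[15,0],[29,15],[43,0]]
[[8,19],[10,2],[15,0],[23,1],[28,0],[29,15],[43,0]]
[[8,19],[10,2],[12,20],[14,2],[15,0],[23,1],[28,0],[29,15],[43,0]]
[[8,19],[10,2],[12,20],[14,2],[15,0],[23,1],[28,0],[29,20],[30,15],[43,0]]
[[8,19],[10,2],[12,20],[14,13],[29,20],[30,15],[43,0]]
[[8,19],[10,2],[11,15],[12,20],[14,15],[17,13],[29,20],[30,15],[43,0]]
[[8,19],[10,2],[11,15],[12,20],[14,15],[17,13],[29,20],[30,15],[43,0]]
[[8,19],[10,2],[11,15],[12,20],[14,15],[17,13],[29,20],[30,16],[46,0]]
[[8,19],[10,2],[11,15],[12,20],[14,15],[17,13],[26,14],[29,20],[30,16],[46,0]]
[[8,19],[10,2],[11,15],[12,20],[14,15],[17,13],[26,14],[29,20],[30,16],[46,0]]
[[8,19],[10,2],[11,15],[12,20],[14,15],[17,13],[26,14],[29,20],[30,16],[46,0]]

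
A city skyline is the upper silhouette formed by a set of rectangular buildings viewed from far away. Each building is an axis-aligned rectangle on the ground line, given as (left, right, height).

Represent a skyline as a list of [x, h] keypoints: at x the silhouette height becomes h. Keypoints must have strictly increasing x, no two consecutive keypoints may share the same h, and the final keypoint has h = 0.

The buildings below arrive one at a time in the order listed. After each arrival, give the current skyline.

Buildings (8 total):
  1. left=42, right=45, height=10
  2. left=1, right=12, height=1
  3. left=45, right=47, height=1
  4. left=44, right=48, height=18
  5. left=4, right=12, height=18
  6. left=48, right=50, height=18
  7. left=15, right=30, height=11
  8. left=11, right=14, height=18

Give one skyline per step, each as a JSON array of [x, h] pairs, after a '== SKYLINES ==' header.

== SKYLINES ==
[[42,10],[45,0]]
[[1,1],[12,0],[42,10],[45,0]]
[[1,1],[12,0],[42,10],[45,1],[47,0]]
[[1,1],[12,0],[42,10],[44,18],[48,0]]
[[1,1],[4,18],[12,0],[42,10],[44,18],[48,0]]
[[1,1],[4,18],[12,0],[42,10],[44,18],[50,0]]
[[1,1],[4,18],[12,0],[15,11],[30,0],[42,10],[44,18],[50,0]]
[[1,1],[4,18],[14,0],[15,11],[30,0],[42,10],[44,18],[50,0]]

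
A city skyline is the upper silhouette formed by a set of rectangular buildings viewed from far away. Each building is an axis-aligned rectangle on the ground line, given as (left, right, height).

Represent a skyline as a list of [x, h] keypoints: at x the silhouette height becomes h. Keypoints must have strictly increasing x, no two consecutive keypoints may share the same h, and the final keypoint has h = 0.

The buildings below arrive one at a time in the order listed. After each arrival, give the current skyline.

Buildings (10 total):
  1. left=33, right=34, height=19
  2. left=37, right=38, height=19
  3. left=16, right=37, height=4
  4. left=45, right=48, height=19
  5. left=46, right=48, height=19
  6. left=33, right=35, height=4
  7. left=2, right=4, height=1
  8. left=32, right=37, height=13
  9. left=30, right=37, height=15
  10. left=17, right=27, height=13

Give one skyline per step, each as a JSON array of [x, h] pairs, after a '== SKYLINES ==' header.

== SKYLINES ==
[[33,19],[34,0]]
[[33,19],[34,0],[37,19],[38,0]]
[[16,4],[33,19],[34,4],[37,19],[38,0]]
[[16,4],[33,19],[34,4],[37,19],[38,0],[45,19],[48,0]]
[[16,4],[33,19],[34,4],[37,19],[38,0],[45,19],[48,0]]
[[16,4],[33,19],[34,4],[37,19],[38,0],[45,19],[48,0]]
[[2,1],[4,0],[16,4],[33,19],[34,4],[37,19],[38,0],[45,19],[48,0]]
[[2,1],[4,0],[16,4],[32,13],[33,19],[34,13],[37,19],[38,0],[45,19],[48,0]]
[[2,1],[4,0],[16,4],[30,15],[33,19],[34,15],[37,19],[38,0],[45,19],[48,0]]
[[2,1],[4,0],[16,4],[17,13],[27,4],[30,15],[33,19],[34,15],[37,19],[38,0],[45,19],[48,0]]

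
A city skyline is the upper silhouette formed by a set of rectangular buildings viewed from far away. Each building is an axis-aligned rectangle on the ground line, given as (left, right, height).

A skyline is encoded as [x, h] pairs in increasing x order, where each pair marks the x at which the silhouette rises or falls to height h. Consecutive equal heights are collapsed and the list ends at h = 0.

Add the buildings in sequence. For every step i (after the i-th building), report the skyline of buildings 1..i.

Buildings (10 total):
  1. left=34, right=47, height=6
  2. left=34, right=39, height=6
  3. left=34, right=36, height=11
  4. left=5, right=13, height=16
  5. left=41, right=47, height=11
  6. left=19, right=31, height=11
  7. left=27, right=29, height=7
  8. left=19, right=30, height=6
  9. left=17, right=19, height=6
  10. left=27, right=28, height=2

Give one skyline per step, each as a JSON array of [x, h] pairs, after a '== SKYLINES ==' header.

== SKYLINES ==
[[34,6],[47,0]]
[[34,6],[47,0]]
[[34,11],[36,6],[47,0]]
[[5,16],[13,0],[34,11],[36,6],[47,0]]
[[5,16],[13,0],[34,11],[36,6],[41,11],[47,0]]
[[5,16],[13,0],[19,11],[31,0],[34,11],[36,6],[41,11],[47,0]]
[[5,16],[13,0],[19,11],[31,0],[34,11],[36,6],[41,11],[47,0]]
[[5,16],[13,0],[19,11],[31,0],[34,11],[36,6],[41,11],[47,0]]
[[5,16],[13,0],[17,6],[19,11],[31,0],[34,11],[36,6],[41,11],[47,0]]
[[5,16],[13,0],[17,6],[19,11],[31,0],[34,11],[36,6],[41,11],[47,0]]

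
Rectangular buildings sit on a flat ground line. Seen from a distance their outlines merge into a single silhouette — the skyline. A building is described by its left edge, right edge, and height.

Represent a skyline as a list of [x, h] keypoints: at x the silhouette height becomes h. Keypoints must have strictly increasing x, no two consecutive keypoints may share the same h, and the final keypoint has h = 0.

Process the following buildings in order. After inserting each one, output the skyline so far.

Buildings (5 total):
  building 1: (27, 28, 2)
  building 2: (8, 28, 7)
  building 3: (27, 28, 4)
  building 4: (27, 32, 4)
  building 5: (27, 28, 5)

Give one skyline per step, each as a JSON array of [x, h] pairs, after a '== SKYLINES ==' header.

== SKYLINES ==
[[27,2],[28,0]]
[[8,7],[28,0]]
[[8,7],[28,0]]
[[8,7],[28,4],[32,0]]
[[8,7],[28,4],[32,0]]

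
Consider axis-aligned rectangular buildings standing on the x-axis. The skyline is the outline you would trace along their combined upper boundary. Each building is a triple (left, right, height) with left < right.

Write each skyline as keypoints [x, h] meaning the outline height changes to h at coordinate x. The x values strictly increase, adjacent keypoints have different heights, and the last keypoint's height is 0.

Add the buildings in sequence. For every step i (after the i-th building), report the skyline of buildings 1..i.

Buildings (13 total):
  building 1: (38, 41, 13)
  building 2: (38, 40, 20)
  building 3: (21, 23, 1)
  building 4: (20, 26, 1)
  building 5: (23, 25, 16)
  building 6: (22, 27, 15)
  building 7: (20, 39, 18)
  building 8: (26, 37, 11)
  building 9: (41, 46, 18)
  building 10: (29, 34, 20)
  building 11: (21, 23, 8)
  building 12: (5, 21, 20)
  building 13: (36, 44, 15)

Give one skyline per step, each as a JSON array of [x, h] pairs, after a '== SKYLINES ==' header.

== SKYLINES ==
[[38,13],[41,0]]
[[38,20],[40,13],[41,0]]
[[21,1],[23,0],[38,20],[40,13],[41,0]]
[[20,1],[26,0],[38,20],[40,13],[41,0]]
[[20,1],[23,16],[25,1],[26,0],[38,20],[40,13],[41,0]]
[[20,1],[22,15],[23,16],[25,15],[27,0],[38,20],[40,13],[41,0]]
[[20,18],[38,20],[40,13],[41,0]]
[[20,18],[38,20],[40,13],[41,0]]
[[20,18],[38,20],[40,13],[41,18],[46,0]]
[[20,18],[29,20],[34,18],[38,20],[40,13],[41,18],[46,0]]
[[20,18],[29,20],[34,18],[38,20],[40,13],[41,18],[46,0]]
[[5,20],[21,18],[29,20],[34,18],[38,20],[40,13],[41,18],[46,0]]
[[5,20],[21,18],[29,20],[34,18],[38,20],[40,15],[41,18],[46,0]]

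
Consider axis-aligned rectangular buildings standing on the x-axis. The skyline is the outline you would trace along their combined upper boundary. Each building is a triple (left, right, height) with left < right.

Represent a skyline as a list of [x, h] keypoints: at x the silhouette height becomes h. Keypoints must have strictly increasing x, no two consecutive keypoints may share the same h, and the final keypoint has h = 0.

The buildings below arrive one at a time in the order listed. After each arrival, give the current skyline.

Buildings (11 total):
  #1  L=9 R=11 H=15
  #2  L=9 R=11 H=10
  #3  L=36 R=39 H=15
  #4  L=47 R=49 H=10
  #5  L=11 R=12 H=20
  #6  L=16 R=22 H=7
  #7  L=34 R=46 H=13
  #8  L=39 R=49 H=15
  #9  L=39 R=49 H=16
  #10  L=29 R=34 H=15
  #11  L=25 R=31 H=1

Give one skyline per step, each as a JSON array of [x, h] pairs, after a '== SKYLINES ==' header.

== SKYLINES ==
[[9,15],[11,0]]
[[9,15],[11,0]]
[[9,15],[11,0],[36,15],[39,0]]
[[9,15],[11,0],[36,15],[39,0],[47,10],[49,0]]
[[9,15],[11,20],[12,0],[36,15],[39,0],[47,10],[49,0]]
[[9,15],[11,20],[12,0],[16,7],[22,0],[36,15],[39,0],[47,10],[49,0]]
[[9,15],[11,20],[12,0],[16,7],[22,0],[34,13],[36,15],[39,13],[46,0],[47,10],[49,0]]
[[9,15],[11,20],[12,0],[16,7],[22,0],[34,13],[36,15],[49,0]]
[[9,15],[11,20],[12,0],[16,7],[22,0],[34,13],[36,15],[39,16],[49,0]]
[[9,15],[11,20],[12,0],[16,7],[22,0],[29,15],[34,13],[36,15],[39,16],[49,0]]
[[9,15],[11,20],[12,0],[16,7],[22,0],[25,1],[29,15],[34,13],[36,15],[39,16],[49,0]]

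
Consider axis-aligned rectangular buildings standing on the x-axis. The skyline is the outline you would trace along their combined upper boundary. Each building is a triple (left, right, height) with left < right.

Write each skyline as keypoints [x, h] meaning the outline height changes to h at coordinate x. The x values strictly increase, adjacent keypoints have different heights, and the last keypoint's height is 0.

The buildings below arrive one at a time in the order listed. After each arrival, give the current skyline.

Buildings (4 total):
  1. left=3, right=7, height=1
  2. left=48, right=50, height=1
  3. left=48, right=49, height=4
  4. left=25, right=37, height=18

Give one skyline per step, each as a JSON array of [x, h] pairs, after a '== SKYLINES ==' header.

== SKYLINES ==
[[3,1],[7,0]]
[[3,1],[7,0],[48,1],[50,0]]
[[3,1],[7,0],[48,4],[49,1],[50,0]]
[[3,1],[7,0],[25,18],[37,0],[48,4],[49,1],[50,0]]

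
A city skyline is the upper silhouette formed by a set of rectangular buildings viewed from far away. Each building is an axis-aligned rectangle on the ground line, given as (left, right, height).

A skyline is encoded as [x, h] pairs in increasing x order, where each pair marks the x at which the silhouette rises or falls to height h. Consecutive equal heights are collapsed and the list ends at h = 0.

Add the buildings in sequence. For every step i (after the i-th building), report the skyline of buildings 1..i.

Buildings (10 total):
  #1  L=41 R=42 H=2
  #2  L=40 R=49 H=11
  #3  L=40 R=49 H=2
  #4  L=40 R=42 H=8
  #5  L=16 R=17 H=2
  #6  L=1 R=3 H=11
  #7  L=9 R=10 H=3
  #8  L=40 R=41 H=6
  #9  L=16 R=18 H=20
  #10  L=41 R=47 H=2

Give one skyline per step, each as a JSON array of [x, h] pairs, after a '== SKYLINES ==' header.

== SKYLINES ==
[[41,2],[42,0]]
[[40,11],[49,0]]
[[40,11],[49,0]]
[[40,11],[49,0]]
[[16,2],[17,0],[40,11],[49,0]]
[[1,11],[3,0],[16,2],[17,0],[40,11],[49,0]]
[[1,11],[3,0],[9,3],[10,0],[16,2],[17,0],[40,11],[49,0]]
[[1,11],[3,0],[9,3],[10,0],[16,2],[17,0],[40,11],[49,0]]
[[1,11],[3,0],[9,3],[10,0],[16,20],[18,0],[40,11],[49,0]]
[[1,11],[3,0],[9,3],[10,0],[16,20],[18,0],[40,11],[49,0]]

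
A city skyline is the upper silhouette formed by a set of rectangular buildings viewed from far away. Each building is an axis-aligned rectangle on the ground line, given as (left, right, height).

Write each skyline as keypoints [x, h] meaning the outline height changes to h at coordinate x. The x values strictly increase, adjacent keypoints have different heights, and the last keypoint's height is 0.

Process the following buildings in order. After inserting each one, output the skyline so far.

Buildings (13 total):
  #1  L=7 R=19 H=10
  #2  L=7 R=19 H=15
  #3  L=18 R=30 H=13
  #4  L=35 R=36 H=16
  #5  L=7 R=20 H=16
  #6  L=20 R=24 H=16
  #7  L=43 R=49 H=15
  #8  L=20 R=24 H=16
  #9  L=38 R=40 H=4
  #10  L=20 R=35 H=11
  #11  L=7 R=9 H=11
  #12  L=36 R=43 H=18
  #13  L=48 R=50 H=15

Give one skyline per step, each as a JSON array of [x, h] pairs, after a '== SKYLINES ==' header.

== SKYLINES ==
[[7,10],[19,0]]
[[7,15],[19,0]]
[[7,15],[19,13],[30,0]]
[[7,15],[19,13],[30,0],[35,16],[36,0]]
[[7,16],[20,13],[30,0],[35,16],[36,0]]
[[7,16],[24,13],[30,0],[35,16],[36,0]]
[[7,16],[24,13],[30,0],[35,16],[36,0],[43,15],[49,0]]
[[7,16],[24,13],[30,0],[35,16],[36,0],[43,15],[49,0]]
[[7,16],[24,13],[30,0],[35,16],[36,0],[38,4],[40,0],[43,15],[49,0]]
[[7,16],[24,13],[30,11],[35,16],[36,0],[38,4],[40,0],[43,15],[49,0]]
[[7,16],[24,13],[30,11],[35,16],[36,0],[38,4],[40,0],[43,15],[49,0]]
[[7,16],[24,13],[30,11],[35,16],[36,18],[43,15],[49,0]]
[[7,16],[24,13],[30,11],[35,16],[36,18],[43,15],[50,0]]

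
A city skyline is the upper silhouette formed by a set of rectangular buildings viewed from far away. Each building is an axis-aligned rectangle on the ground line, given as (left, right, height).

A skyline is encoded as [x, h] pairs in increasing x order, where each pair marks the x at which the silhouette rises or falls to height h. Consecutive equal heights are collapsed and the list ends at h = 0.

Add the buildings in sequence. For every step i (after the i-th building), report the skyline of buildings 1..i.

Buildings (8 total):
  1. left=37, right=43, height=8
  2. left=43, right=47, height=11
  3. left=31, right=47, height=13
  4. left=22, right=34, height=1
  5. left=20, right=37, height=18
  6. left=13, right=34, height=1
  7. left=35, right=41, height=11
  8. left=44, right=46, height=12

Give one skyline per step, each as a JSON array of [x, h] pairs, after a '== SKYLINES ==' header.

== SKYLINES ==
[[37,8],[43,0]]
[[37,8],[43,11],[47,0]]
[[31,13],[47,0]]
[[22,1],[31,13],[47,0]]
[[20,18],[37,13],[47,0]]
[[13,1],[20,18],[37,13],[47,0]]
[[13,1],[20,18],[37,13],[47,0]]
[[13,1],[20,18],[37,13],[47,0]]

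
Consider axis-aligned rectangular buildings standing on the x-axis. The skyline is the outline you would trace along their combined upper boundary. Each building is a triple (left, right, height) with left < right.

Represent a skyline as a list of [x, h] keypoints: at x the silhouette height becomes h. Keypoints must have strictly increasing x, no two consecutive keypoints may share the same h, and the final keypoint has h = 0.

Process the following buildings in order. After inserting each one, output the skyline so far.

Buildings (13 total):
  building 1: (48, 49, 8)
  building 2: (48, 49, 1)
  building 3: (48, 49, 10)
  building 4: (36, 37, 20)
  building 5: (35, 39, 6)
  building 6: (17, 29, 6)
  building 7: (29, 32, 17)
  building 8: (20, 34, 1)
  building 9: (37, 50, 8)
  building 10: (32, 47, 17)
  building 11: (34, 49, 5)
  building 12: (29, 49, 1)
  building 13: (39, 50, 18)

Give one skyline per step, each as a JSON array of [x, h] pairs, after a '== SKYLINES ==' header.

== SKYLINES ==
[[48,8],[49,0]]
[[48,8],[49,0]]
[[48,10],[49,0]]
[[36,20],[37,0],[48,10],[49,0]]
[[35,6],[36,20],[37,6],[39,0],[48,10],[49,0]]
[[17,6],[29,0],[35,6],[36,20],[37,6],[39,0],[48,10],[49,0]]
[[17,6],[29,17],[32,0],[35,6],[36,20],[37,6],[39,0],[48,10],[49,0]]
[[17,6],[29,17],[32,1],[34,0],[35,6],[36,20],[37,6],[39,0],[48,10],[49,0]]
[[17,6],[29,17],[32,1],[34,0],[35,6],[36,20],[37,8],[48,10],[49,8],[50,0]]
[[17,6],[29,17],[36,20],[37,17],[47,8],[48,10],[49,8],[50,0]]
[[17,6],[29,17],[36,20],[37,17],[47,8],[48,10],[49,8],[50,0]]
[[17,6],[29,17],[36,20],[37,17],[47,8],[48,10],[49,8],[50,0]]
[[17,6],[29,17],[36,20],[37,17],[39,18],[50,0]]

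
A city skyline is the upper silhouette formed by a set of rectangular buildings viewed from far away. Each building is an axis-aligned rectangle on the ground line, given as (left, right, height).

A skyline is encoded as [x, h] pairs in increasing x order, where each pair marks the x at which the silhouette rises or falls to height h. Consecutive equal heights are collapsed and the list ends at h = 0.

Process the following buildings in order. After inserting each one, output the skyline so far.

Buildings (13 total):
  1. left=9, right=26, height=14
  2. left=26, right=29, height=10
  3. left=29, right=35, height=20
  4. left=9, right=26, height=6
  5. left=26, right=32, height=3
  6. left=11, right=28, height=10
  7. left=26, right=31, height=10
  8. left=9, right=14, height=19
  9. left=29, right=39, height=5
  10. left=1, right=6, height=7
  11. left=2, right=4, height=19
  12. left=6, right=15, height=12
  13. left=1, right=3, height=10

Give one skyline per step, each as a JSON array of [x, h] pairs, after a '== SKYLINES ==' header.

== SKYLINES ==
[[9,14],[26,0]]
[[9,14],[26,10],[29,0]]
[[9,14],[26,10],[29,20],[35,0]]
[[9,14],[26,10],[29,20],[35,0]]
[[9,14],[26,10],[29,20],[35,0]]
[[9,14],[26,10],[29,20],[35,0]]
[[9,14],[26,10],[29,20],[35,0]]
[[9,19],[14,14],[26,10],[29,20],[35,0]]
[[9,19],[14,14],[26,10],[29,20],[35,5],[39,0]]
[[1,7],[6,0],[9,19],[14,14],[26,10],[29,20],[35,5],[39,0]]
[[1,7],[2,19],[4,7],[6,0],[9,19],[14,14],[26,10],[29,20],[35,5],[39,0]]
[[1,7],[2,19],[4,7],[6,12],[9,19],[14,14],[26,10],[29,20],[35,5],[39,0]]
[[1,10],[2,19],[4,7],[6,12],[9,19],[14,14],[26,10],[29,20],[35,5],[39,0]]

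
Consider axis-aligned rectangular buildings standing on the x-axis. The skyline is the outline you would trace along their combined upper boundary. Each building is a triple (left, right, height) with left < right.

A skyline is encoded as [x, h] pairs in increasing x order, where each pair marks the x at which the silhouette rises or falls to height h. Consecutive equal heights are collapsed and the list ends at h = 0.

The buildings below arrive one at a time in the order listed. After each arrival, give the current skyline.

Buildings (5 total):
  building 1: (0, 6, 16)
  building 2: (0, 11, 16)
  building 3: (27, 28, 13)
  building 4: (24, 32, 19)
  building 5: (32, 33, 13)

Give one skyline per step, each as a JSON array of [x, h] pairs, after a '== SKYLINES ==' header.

== SKYLINES ==
[[0,16],[6,0]]
[[0,16],[11,0]]
[[0,16],[11,0],[27,13],[28,0]]
[[0,16],[11,0],[24,19],[32,0]]
[[0,16],[11,0],[24,19],[32,13],[33,0]]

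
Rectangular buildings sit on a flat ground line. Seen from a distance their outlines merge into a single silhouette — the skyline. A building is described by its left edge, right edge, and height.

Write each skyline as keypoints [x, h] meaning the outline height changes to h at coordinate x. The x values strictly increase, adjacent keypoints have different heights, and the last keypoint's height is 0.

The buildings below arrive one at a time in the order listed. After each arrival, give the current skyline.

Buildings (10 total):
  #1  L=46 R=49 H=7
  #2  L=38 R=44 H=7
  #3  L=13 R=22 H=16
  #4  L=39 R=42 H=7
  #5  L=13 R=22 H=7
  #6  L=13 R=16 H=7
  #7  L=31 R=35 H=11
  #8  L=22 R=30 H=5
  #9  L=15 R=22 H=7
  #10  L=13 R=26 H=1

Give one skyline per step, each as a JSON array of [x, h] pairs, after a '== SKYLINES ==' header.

== SKYLINES ==
[[46,7],[49,0]]
[[38,7],[44,0],[46,7],[49,0]]
[[13,16],[22,0],[38,7],[44,0],[46,7],[49,0]]
[[13,16],[22,0],[38,7],[44,0],[46,7],[49,0]]
[[13,16],[22,0],[38,7],[44,0],[46,7],[49,0]]
[[13,16],[22,0],[38,7],[44,0],[46,7],[49,0]]
[[13,16],[22,0],[31,11],[35,0],[38,7],[44,0],[46,7],[49,0]]
[[13,16],[22,5],[30,0],[31,11],[35,0],[38,7],[44,0],[46,7],[49,0]]
[[13,16],[22,5],[30,0],[31,11],[35,0],[38,7],[44,0],[46,7],[49,0]]
[[13,16],[22,5],[30,0],[31,11],[35,0],[38,7],[44,0],[46,7],[49,0]]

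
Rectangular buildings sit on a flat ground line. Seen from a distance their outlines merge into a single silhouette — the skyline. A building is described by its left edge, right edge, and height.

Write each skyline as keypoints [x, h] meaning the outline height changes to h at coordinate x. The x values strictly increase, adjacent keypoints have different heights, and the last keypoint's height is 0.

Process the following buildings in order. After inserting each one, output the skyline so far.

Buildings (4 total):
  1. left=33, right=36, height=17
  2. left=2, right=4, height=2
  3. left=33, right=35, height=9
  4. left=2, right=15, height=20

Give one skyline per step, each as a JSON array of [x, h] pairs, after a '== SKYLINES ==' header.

== SKYLINES ==
[[33,17],[36,0]]
[[2,2],[4,0],[33,17],[36,0]]
[[2,2],[4,0],[33,17],[36,0]]
[[2,20],[15,0],[33,17],[36,0]]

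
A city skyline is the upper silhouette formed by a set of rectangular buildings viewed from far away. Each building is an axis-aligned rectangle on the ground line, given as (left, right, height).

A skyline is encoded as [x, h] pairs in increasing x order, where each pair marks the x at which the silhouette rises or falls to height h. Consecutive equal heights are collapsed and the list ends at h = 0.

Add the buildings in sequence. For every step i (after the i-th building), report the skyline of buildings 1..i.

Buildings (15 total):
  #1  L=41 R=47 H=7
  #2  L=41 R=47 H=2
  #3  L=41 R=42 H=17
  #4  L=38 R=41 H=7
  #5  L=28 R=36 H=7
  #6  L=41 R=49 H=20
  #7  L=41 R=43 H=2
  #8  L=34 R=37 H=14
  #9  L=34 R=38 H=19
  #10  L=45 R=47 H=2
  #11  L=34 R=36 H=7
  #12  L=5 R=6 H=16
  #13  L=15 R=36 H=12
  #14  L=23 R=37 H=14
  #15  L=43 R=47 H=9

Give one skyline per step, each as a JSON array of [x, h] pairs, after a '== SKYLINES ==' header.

== SKYLINES ==
[[41,7],[47,0]]
[[41,7],[47,0]]
[[41,17],[42,7],[47,0]]
[[38,7],[41,17],[42,7],[47,0]]
[[28,7],[36,0],[38,7],[41,17],[42,7],[47,0]]
[[28,7],[36,0],[38,7],[41,20],[49,0]]
[[28,7],[36,0],[38,7],[41,20],[49,0]]
[[28,7],[34,14],[37,0],[38,7],[41,20],[49,0]]
[[28,7],[34,19],[38,7],[41,20],[49,0]]
[[28,7],[34,19],[38,7],[41,20],[49,0]]
[[28,7],[34,19],[38,7],[41,20],[49,0]]
[[5,16],[6,0],[28,7],[34,19],[38,7],[41,20],[49,0]]
[[5,16],[6,0],[15,12],[34,19],[38,7],[41,20],[49,0]]
[[5,16],[6,0],[15,12],[23,14],[34,19],[38,7],[41,20],[49,0]]
[[5,16],[6,0],[15,12],[23,14],[34,19],[38,7],[41,20],[49,0]]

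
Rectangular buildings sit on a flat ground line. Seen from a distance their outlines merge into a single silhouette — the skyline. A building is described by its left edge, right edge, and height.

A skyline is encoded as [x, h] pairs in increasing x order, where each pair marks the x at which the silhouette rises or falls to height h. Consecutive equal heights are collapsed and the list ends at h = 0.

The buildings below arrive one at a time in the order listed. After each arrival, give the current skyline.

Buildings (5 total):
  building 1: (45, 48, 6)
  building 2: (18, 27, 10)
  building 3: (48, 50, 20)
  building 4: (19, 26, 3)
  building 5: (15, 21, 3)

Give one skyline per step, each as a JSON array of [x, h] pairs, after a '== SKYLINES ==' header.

== SKYLINES ==
[[45,6],[48,0]]
[[18,10],[27,0],[45,6],[48,0]]
[[18,10],[27,0],[45,6],[48,20],[50,0]]
[[18,10],[27,0],[45,6],[48,20],[50,0]]
[[15,3],[18,10],[27,0],[45,6],[48,20],[50,0]]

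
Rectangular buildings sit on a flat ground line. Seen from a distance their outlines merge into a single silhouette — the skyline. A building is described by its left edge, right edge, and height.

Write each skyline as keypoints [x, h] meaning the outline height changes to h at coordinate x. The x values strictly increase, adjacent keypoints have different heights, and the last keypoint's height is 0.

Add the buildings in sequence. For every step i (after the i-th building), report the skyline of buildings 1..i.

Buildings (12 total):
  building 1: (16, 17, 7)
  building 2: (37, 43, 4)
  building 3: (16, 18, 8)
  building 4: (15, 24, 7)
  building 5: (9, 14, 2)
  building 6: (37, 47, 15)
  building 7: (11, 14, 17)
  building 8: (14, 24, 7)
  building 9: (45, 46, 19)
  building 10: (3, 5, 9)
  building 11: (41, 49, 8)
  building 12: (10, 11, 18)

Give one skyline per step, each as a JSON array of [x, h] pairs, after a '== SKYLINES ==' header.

== SKYLINES ==
[[16,7],[17,0]]
[[16,7],[17,0],[37,4],[43,0]]
[[16,8],[18,0],[37,4],[43,0]]
[[15,7],[16,8],[18,7],[24,0],[37,4],[43,0]]
[[9,2],[14,0],[15,7],[16,8],[18,7],[24,0],[37,4],[43,0]]
[[9,2],[14,0],[15,7],[16,8],[18,7],[24,0],[37,15],[47,0]]
[[9,2],[11,17],[14,0],[15,7],[16,8],[18,7],[24,0],[37,15],[47,0]]
[[9,2],[11,17],[14,7],[16,8],[18,7],[24,0],[37,15],[47,0]]
[[9,2],[11,17],[14,7],[16,8],[18,7],[24,0],[37,15],[45,19],[46,15],[47,0]]
[[3,9],[5,0],[9,2],[11,17],[14,7],[16,8],[18,7],[24,0],[37,15],[45,19],[46,15],[47,0]]
[[3,9],[5,0],[9,2],[11,17],[14,7],[16,8],[18,7],[24,0],[37,15],[45,19],[46,15],[47,8],[49,0]]
[[3,9],[5,0],[9,2],[10,18],[11,17],[14,7],[16,8],[18,7],[24,0],[37,15],[45,19],[46,15],[47,8],[49,0]]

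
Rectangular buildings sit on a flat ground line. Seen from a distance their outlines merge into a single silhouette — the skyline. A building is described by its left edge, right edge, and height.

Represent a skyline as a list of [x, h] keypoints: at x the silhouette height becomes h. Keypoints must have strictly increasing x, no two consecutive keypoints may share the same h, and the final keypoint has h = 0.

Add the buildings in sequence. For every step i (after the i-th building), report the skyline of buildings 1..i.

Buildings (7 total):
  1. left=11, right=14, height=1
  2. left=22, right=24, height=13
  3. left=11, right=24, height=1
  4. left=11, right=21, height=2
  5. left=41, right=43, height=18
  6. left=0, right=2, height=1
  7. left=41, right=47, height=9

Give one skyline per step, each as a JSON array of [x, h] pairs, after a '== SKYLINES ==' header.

== SKYLINES ==
[[11,1],[14,0]]
[[11,1],[14,0],[22,13],[24,0]]
[[11,1],[22,13],[24,0]]
[[11,2],[21,1],[22,13],[24,0]]
[[11,2],[21,1],[22,13],[24,0],[41,18],[43,0]]
[[0,1],[2,0],[11,2],[21,1],[22,13],[24,0],[41,18],[43,0]]
[[0,1],[2,0],[11,2],[21,1],[22,13],[24,0],[41,18],[43,9],[47,0]]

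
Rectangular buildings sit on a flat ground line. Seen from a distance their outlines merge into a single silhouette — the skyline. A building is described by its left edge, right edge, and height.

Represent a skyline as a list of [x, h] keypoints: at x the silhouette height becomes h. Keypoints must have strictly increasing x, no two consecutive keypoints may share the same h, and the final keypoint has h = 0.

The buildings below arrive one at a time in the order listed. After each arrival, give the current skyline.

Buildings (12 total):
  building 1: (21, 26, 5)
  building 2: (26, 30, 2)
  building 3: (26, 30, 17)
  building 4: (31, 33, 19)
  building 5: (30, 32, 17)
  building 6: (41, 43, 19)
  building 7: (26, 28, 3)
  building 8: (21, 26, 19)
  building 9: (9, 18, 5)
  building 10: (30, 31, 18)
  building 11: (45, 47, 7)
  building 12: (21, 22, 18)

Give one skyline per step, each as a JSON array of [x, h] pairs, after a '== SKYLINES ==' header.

== SKYLINES ==
[[21,5],[26,0]]
[[21,5],[26,2],[30,0]]
[[21,5],[26,17],[30,0]]
[[21,5],[26,17],[30,0],[31,19],[33,0]]
[[21,5],[26,17],[31,19],[33,0]]
[[21,5],[26,17],[31,19],[33,0],[41,19],[43,0]]
[[21,5],[26,17],[31,19],[33,0],[41,19],[43,0]]
[[21,19],[26,17],[31,19],[33,0],[41,19],[43,0]]
[[9,5],[18,0],[21,19],[26,17],[31,19],[33,0],[41,19],[43,0]]
[[9,5],[18,0],[21,19],[26,17],[30,18],[31,19],[33,0],[41,19],[43,0]]
[[9,5],[18,0],[21,19],[26,17],[30,18],[31,19],[33,0],[41,19],[43,0],[45,7],[47,0]]
[[9,5],[18,0],[21,19],[26,17],[30,18],[31,19],[33,0],[41,19],[43,0],[45,7],[47,0]]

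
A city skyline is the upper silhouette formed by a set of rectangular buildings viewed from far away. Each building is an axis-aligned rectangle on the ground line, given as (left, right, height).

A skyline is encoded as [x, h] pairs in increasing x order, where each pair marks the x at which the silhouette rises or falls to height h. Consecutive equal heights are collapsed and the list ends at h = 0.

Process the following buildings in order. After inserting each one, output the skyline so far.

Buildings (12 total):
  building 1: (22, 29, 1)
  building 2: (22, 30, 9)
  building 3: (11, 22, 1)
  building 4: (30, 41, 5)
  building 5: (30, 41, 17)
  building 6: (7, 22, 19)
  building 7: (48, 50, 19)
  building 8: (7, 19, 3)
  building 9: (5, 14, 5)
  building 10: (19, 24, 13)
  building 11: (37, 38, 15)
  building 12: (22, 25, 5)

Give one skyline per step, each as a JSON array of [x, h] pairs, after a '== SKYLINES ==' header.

== SKYLINES ==
[[22,1],[29,0]]
[[22,9],[30,0]]
[[11,1],[22,9],[30,0]]
[[11,1],[22,9],[30,5],[41,0]]
[[11,1],[22,9],[30,17],[41,0]]
[[7,19],[22,9],[30,17],[41,0]]
[[7,19],[22,9],[30,17],[41,0],[48,19],[50,0]]
[[7,19],[22,9],[30,17],[41,0],[48,19],[50,0]]
[[5,5],[7,19],[22,9],[30,17],[41,0],[48,19],[50,0]]
[[5,5],[7,19],[22,13],[24,9],[30,17],[41,0],[48,19],[50,0]]
[[5,5],[7,19],[22,13],[24,9],[30,17],[41,0],[48,19],[50,0]]
[[5,5],[7,19],[22,13],[24,9],[30,17],[41,0],[48,19],[50,0]]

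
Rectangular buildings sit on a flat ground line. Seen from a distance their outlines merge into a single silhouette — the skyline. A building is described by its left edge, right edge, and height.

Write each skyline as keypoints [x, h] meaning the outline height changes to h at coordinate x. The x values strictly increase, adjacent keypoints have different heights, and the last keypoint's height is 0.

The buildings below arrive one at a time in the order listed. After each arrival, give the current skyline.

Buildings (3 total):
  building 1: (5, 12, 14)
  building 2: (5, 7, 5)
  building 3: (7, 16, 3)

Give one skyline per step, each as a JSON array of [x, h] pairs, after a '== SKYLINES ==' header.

== SKYLINES ==
[[5,14],[12,0]]
[[5,14],[12,0]]
[[5,14],[12,3],[16,0]]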